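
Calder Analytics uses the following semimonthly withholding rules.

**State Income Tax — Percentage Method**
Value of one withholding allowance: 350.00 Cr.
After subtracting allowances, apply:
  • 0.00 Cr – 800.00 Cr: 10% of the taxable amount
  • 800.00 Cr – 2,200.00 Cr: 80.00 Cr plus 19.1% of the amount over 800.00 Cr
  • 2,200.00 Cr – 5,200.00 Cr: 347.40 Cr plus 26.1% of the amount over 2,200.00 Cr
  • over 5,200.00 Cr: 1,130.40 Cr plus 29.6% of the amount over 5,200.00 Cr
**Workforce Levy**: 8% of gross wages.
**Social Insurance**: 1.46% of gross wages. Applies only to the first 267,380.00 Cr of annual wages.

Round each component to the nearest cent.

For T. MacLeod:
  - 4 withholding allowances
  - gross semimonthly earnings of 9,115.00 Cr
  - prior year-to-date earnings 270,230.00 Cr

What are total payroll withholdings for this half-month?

2,604.04 Cr

State Income Tax: taxable = 9,115.00 Cr − 4×350.00 Cr = 7,715.00 Cr
  1,130.40 Cr + 29.6% × (7,715.00 Cr − 5,200.00 Cr) = 1,130.40 Cr + 29.6% × 2,515.00 Cr = 1,874.84 Cr
Workforce Levy: 8% × 9,115.00 Cr = 729.20 Cr
Social Insurance: YTD 270,230.00 Cr ≥ cap 267,380.00 Cr → 0.00 Cr
Total: 1,874.84 Cr + 729.20 Cr + 0.00 Cr = 2,604.04 Cr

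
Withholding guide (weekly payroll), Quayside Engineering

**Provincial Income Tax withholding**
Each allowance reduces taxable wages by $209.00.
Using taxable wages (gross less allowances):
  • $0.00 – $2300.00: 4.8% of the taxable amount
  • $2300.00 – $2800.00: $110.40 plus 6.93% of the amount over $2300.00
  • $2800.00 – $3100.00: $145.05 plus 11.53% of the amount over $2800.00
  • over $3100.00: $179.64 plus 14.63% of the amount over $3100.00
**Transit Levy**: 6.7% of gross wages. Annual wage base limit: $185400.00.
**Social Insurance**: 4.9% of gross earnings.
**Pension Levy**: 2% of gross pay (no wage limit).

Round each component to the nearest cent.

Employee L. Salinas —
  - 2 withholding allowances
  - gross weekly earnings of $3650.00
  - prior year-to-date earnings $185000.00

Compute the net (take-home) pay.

$3172.40

Provincial Income Tax: taxable = $3650.00 − 2×$209.00 = $3232.00
  $179.64 + 14.63% × ($3232.00 − $3100.00) = $179.64 + 14.63% × $132.00 = $198.95
Transit Levy: cap $185400.00 − YTD $185000.00 = $400.00 subject; 6.7% × $400.00 = $26.80
Social Insurance: 4.9% × $3650.00 = $178.85
Pension Levy: 2% × $3650.00 = $73.00
Total withheld: $198.95 + $26.80 + $178.85 + $73.00 = $477.60
Net pay: $3650.00 − $477.60 = $3172.40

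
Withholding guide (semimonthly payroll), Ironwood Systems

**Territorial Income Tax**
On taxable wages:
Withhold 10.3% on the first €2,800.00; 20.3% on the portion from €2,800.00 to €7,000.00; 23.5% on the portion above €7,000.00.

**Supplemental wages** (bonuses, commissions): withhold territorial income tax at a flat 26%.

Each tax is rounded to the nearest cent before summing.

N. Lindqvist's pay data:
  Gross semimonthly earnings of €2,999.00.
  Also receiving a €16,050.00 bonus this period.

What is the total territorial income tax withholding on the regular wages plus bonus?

€4,501.80

Territorial Income Tax: taxable = €2,999.00
  €288.40 + 20.3% × (€2,999.00 − €2,800.00) = €288.40 + 20.3% × €199.00 = €328.80
Supplemental (26% flat on bonus): 26% × €16,050.00 = €4,173.00
Total territorial income tax: €328.80 + €4,173.00 = €4,501.80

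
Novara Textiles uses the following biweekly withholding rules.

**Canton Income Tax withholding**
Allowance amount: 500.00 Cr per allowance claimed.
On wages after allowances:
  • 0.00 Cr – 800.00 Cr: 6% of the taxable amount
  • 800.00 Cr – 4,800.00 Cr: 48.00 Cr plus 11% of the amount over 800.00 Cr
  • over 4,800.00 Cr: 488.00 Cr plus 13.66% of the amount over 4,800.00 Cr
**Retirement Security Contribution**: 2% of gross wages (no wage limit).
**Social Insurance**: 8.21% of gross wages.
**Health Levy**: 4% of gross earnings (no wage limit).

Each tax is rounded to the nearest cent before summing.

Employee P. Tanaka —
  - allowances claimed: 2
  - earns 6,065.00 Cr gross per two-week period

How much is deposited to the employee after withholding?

Canton Income Tax: taxable = 6,065.00 Cr − 2×500.00 Cr = 5,065.00 Cr
  488.00 Cr + 13.66% × (5,065.00 Cr − 4,800.00 Cr) = 488.00 Cr + 13.66% × 265.00 Cr = 524.20 Cr
Retirement Security Contribution: 2% × 6,065.00 Cr = 121.30 Cr
Social Insurance: 8.21% × 6,065.00 Cr = 497.94 Cr
Health Levy: 4% × 6,065.00 Cr = 242.60 Cr
Total withheld: 524.20 Cr + 121.30 Cr + 497.94 Cr + 242.60 Cr = 1,386.04 Cr
Net pay: 6,065.00 Cr − 1,386.04 Cr = 4,678.96 Cr

4,678.96 Cr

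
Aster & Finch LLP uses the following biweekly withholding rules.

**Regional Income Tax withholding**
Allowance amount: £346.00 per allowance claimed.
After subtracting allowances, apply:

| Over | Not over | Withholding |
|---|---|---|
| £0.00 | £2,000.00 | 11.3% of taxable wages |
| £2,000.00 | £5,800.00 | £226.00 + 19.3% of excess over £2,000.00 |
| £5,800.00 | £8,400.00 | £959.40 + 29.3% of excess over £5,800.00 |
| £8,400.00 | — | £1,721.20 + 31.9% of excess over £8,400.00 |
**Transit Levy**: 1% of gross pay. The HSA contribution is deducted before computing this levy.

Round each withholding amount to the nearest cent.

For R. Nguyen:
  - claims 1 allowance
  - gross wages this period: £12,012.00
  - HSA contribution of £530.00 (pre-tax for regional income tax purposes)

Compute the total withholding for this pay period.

Regional Income Tax: taxable = £12,012.00 − £530.00 − 1×£346.00 = £11,136.00
  £1,721.20 + 31.9% × (£11,136.00 − £8,400.00) = £1,721.20 + 31.9% × £2,736.00 = £2,593.98
Transit Levy: 1% × £11,482.00 = £114.82
Total: £2,593.98 + £114.82 = £2,708.80

£2,708.80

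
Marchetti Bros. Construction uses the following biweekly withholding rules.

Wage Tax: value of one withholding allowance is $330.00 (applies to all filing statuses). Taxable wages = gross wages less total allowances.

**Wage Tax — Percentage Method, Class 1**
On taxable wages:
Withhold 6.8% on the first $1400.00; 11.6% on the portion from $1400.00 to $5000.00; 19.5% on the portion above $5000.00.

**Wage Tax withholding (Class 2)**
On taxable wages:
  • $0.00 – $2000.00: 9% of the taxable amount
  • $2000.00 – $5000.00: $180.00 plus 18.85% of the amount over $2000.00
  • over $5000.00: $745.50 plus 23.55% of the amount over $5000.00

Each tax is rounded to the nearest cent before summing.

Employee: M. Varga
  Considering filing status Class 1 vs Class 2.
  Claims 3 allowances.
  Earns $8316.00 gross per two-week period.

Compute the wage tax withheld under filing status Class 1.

Wage Tax (Class 1): taxable = $8316.00 − 3×$330.00 = $7326.00
  $512.80 + 19.5% × ($7326.00 − $5000.00) = $512.80 + 19.5% × $2326.00 = $966.37

$966.37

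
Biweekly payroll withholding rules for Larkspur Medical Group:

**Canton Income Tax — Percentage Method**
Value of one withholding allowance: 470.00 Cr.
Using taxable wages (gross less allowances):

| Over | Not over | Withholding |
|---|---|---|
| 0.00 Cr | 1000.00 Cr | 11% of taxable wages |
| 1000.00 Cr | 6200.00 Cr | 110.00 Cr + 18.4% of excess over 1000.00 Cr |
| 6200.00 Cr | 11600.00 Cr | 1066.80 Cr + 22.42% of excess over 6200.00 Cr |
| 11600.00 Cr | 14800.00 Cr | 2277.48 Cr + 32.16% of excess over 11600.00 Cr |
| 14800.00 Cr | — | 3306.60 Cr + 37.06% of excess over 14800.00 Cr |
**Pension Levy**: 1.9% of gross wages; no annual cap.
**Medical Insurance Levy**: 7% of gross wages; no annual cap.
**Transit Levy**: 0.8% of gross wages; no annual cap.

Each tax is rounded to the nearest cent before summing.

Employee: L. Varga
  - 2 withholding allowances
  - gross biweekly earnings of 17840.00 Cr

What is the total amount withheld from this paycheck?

5815.34 Cr

Canton Income Tax: taxable = 17840.00 Cr − 2×470.00 Cr = 16900.00 Cr
  3306.60 Cr + 37.06% × (16900.00 Cr − 14800.00 Cr) = 3306.60 Cr + 37.06% × 2100.00 Cr = 4084.86 Cr
Pension Levy: 1.9% × 17840.00 Cr = 338.96 Cr
Medical Insurance Levy: 7% × 17840.00 Cr = 1248.80 Cr
Transit Levy: 0.8% × 17840.00 Cr = 142.72 Cr
Total: 4084.86 Cr + 338.96 Cr + 1248.80 Cr + 142.72 Cr = 5815.34 Cr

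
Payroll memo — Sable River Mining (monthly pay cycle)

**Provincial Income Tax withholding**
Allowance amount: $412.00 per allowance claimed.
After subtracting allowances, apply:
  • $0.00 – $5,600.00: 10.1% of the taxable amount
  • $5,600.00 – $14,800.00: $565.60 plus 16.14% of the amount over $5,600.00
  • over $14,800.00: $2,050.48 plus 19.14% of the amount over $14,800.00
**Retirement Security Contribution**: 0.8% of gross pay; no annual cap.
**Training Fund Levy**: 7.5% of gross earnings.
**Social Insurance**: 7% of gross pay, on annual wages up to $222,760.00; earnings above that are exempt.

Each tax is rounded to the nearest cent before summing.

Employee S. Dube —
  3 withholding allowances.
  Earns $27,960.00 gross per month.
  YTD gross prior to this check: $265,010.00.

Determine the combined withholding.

$6,653.41

Provincial Income Tax: taxable = $27,960.00 − 3×$412.00 = $26,724.00
  $2,050.48 + 19.14% × ($26,724.00 − $14,800.00) = $2,050.48 + 19.14% × $11,924.00 = $4,332.73
Retirement Security Contribution: 0.8% × $27,960.00 = $223.68
Training Fund Levy: 7.5% × $27,960.00 = $2,097.00
Social Insurance: YTD $265,010.00 ≥ cap $222,760.00 → $0.00
Total: $4,332.73 + $223.68 + $2,097.00 + $0.00 = $6,653.41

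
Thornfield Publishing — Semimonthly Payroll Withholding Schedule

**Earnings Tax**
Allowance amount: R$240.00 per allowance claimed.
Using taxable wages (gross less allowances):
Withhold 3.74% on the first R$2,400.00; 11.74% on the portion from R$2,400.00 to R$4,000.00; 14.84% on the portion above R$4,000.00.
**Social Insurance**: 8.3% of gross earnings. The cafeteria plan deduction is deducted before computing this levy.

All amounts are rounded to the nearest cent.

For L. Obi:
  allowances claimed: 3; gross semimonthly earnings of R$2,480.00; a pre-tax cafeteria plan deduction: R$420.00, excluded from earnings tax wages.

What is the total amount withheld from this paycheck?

Earnings Tax: taxable = R$2,480.00 − R$420.00 − 3×R$240.00 = R$1,340.00
  3.74% × R$1,340.00 = R$50.12
Social Insurance: 8.3% × R$2,060.00 = R$170.98
Total: R$50.12 + R$170.98 = R$221.10

R$221.10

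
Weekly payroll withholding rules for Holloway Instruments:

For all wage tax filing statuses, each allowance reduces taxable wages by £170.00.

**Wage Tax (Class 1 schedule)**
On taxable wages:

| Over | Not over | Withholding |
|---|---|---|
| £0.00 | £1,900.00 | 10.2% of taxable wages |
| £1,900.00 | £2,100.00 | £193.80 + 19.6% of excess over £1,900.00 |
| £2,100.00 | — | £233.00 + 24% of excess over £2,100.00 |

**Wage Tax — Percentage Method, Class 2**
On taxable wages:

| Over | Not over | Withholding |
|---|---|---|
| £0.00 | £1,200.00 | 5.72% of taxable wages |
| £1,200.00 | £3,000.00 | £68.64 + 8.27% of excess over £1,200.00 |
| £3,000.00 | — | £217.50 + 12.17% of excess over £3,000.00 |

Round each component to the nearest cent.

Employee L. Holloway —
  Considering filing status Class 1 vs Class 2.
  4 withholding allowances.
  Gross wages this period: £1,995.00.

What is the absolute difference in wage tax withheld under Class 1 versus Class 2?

£55.98

Wage Tax (Class 1): taxable = £1,995.00 − 4×£170.00 = £1,315.00
  10.2% × £1,315.00 = £134.13
Wage Tax (Class 2): taxable = £1,995.00 − 4×£170.00 = £1,315.00
  £68.64 + 8.27% × (£1,315.00 − £1,200.00) = £68.64 + 8.27% × £115.00 = £78.15
Difference: |£134.13 − £78.15| = £55.98 (higher under Class 1)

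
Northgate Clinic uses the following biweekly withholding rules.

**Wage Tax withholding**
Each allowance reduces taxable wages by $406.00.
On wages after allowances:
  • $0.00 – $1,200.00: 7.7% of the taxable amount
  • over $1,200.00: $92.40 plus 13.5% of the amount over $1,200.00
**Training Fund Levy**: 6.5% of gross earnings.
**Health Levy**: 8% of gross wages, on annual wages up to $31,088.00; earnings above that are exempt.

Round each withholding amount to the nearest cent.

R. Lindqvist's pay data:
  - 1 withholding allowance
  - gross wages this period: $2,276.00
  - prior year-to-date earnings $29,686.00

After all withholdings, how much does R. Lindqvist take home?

Wage Tax: taxable = $2,276.00 − 1×$406.00 = $1,870.00
  $92.40 + 13.5% × ($1,870.00 − $1,200.00) = $92.40 + 13.5% × $670.00 = $182.85
Training Fund Levy: 6.5% × $2,276.00 = $147.94
Health Levy: cap $31,088.00 − YTD $29,686.00 = $1,402.00 subject; 8% × $1,402.00 = $112.16
Total withheld: $182.85 + $147.94 + $112.16 = $442.95
Net pay: $2,276.00 − $442.95 = $1,833.05

$1,833.05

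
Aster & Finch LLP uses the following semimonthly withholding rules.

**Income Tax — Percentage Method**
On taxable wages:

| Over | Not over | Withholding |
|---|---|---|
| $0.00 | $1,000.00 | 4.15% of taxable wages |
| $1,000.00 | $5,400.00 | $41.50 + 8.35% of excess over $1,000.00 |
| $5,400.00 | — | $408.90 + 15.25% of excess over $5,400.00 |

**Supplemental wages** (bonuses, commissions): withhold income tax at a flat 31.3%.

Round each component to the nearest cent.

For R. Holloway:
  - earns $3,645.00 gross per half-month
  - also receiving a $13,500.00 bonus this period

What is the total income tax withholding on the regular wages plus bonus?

Income Tax: taxable = $3,645.00
  $41.50 + 8.35% × ($3,645.00 − $1,000.00) = $41.50 + 8.35% × $2,645.00 = $262.36
Supplemental (31.3% flat on bonus): 31.3% × $13,500.00 = $4,225.50
Total income tax: $262.36 + $4,225.50 = $4,487.86

$4,487.86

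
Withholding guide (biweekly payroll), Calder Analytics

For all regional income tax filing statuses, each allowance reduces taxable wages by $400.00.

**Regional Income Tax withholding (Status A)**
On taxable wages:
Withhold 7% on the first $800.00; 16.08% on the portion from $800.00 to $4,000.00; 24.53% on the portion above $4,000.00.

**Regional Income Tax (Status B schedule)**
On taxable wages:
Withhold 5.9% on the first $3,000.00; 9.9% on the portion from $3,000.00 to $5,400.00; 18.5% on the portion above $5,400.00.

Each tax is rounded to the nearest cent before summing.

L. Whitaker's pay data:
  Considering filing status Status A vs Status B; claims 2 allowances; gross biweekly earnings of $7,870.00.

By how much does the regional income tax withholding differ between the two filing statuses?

$600.08

Regional Income Tax (Status A): taxable = $7,870.00 − 2×$400.00 = $7,070.00
  $570.56 + 24.53% × ($7,070.00 − $4,000.00) = $570.56 + 24.53% × $3,070.00 = $1,323.63
Regional Income Tax (Status B): taxable = $7,870.00 − 2×$400.00 = $7,070.00
  $414.60 + 18.5% × ($7,070.00 − $5,400.00) = $414.60 + 18.5% × $1,670.00 = $723.55
Difference: |$1,323.63 − $723.55| = $600.08 (higher under Status A)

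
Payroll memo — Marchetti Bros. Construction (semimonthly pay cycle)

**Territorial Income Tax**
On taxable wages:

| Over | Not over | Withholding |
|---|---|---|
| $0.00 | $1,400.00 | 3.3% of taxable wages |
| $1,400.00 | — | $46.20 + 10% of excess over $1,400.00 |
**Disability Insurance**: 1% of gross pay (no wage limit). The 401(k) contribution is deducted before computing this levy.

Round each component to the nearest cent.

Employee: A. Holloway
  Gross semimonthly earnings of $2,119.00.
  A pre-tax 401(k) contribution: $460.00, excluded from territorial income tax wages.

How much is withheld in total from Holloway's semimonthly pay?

$88.69

Territorial Income Tax: taxable = $2,119.00 − $460.00 = $1,659.00
  $46.20 + 10% × ($1,659.00 − $1,400.00) = $46.20 + 10% × $259.00 = $72.10
Disability Insurance: 1% × $1,659.00 = $16.59
Total: $72.10 + $16.59 = $88.69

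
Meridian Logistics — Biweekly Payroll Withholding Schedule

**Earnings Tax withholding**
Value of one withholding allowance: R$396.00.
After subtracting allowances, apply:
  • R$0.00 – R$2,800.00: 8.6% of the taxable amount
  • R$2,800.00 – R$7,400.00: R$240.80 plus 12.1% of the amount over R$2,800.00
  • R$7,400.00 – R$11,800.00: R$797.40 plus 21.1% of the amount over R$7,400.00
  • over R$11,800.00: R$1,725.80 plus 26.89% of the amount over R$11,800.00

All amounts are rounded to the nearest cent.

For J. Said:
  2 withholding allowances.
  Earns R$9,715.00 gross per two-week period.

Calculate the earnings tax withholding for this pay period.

R$1,118.75

Earnings Tax: taxable = R$9,715.00 − 2×R$396.00 = R$8,923.00
  R$797.40 + 21.1% × (R$8,923.00 − R$7,400.00) = R$797.40 + 21.1% × R$1,523.00 = R$1,118.75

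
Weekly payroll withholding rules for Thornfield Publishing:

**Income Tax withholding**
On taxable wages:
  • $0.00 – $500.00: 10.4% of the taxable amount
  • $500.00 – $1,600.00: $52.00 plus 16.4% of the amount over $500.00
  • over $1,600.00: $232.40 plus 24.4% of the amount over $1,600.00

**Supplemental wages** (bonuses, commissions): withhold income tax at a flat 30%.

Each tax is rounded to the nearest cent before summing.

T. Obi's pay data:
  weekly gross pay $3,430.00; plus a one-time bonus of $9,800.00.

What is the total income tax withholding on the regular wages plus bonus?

Income Tax: taxable = $3,430.00
  $232.40 + 24.4% × ($3,430.00 − $1,600.00) = $232.40 + 24.4% × $1,830.00 = $678.92
Supplemental (30% flat on bonus): 30% × $9,800.00 = $2,940.00
Total income tax: $678.92 + $2,940.00 = $3,618.92

$3,618.92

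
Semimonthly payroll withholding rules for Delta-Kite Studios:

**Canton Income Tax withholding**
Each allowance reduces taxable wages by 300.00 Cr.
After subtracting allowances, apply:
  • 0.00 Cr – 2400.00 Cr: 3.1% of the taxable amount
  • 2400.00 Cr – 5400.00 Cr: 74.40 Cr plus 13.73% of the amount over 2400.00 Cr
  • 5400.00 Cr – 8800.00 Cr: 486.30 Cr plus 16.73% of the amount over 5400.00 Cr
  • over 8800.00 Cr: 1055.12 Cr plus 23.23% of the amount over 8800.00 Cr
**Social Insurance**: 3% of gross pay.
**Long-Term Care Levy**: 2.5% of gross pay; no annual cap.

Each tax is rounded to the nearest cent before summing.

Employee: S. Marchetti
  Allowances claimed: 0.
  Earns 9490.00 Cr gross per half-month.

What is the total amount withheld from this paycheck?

1737.36 Cr

Canton Income Tax: taxable = 9490.00 Cr
  1055.12 Cr + 23.23% × (9490.00 Cr − 8800.00 Cr) = 1055.12 Cr + 23.23% × 690.00 Cr = 1215.41 Cr
Social Insurance: 3% × 9490.00 Cr = 284.70 Cr
Long-Term Care Levy: 2.5% × 9490.00 Cr = 237.25 Cr
Total: 1215.41 Cr + 284.70 Cr + 237.25 Cr = 1737.36 Cr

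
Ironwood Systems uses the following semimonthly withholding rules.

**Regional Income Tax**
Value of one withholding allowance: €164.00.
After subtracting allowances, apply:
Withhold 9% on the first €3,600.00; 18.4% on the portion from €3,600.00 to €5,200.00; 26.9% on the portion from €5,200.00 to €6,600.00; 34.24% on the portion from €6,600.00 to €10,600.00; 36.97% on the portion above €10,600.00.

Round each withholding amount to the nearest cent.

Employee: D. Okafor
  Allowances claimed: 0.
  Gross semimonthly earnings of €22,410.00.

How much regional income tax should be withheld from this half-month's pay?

Regional Income Tax: taxable = €22,410.00
  €2,364.60 + 36.97% × (€22,410.00 − €10,600.00) = €2,364.60 + 36.97% × €11,810.00 = €6,730.76

€6,730.76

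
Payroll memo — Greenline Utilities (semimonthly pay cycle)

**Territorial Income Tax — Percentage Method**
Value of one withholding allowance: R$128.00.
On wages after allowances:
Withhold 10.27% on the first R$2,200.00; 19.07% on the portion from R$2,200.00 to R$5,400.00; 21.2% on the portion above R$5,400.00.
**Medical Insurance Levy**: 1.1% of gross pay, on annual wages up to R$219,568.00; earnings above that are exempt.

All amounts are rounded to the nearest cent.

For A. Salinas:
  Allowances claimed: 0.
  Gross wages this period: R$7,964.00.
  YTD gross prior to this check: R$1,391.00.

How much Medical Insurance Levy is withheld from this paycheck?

R$87.60

Medical Insurance Levy: 1.1% × R$7,964.00 = R$87.60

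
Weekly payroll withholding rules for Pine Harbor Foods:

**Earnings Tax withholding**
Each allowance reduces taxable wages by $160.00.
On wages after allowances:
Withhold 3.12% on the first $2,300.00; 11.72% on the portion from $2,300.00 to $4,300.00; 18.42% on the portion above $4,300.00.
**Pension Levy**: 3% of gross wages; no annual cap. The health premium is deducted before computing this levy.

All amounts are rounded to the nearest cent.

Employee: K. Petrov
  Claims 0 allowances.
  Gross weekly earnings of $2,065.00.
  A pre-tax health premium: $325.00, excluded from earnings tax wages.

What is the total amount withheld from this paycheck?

$106.49

Earnings Tax: taxable = $2,065.00 − $325.00 = $1,740.00
  3.12% × $1,740.00 = $54.29
Pension Levy: 3% × $1,740.00 = $52.20
Total: $54.29 + $52.20 = $106.49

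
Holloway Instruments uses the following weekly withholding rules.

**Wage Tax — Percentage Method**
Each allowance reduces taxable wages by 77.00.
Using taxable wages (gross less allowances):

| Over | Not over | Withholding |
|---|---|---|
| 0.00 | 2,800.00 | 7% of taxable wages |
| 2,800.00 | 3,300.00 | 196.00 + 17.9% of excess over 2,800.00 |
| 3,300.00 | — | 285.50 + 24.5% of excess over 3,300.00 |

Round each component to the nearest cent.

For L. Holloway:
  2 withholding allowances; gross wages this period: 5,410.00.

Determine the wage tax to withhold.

764.72

Wage Tax: taxable = 5,410.00 − 2×77.00 = 5,256.00
  285.50 + 24.5% × (5,256.00 − 3,300.00) = 285.50 + 24.5% × 1,956.00 = 764.72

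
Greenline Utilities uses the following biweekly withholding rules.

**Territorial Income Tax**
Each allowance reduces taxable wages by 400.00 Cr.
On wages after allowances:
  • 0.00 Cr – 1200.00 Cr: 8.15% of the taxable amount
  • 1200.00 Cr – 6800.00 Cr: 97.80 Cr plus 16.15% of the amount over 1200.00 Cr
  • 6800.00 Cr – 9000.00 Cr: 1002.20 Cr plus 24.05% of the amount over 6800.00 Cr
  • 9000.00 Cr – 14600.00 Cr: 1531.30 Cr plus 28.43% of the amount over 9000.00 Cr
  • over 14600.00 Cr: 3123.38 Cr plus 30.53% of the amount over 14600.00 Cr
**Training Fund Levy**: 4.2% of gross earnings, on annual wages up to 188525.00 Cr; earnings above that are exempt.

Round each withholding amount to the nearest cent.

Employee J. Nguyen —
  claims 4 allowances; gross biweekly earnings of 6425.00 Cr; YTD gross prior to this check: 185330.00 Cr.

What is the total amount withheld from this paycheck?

Territorial Income Tax: taxable = 6425.00 Cr − 4×400.00 Cr = 4825.00 Cr
  97.80 Cr + 16.15% × (4825.00 Cr − 1200.00 Cr) = 97.80 Cr + 16.15% × 3625.00 Cr = 683.24 Cr
Training Fund Levy: cap 188525.00 Cr − YTD 185330.00 Cr = 3195.00 Cr subject; 4.2% × 3195.00 Cr = 134.19 Cr
Total: 683.24 Cr + 134.19 Cr = 817.43 Cr

817.43 Cr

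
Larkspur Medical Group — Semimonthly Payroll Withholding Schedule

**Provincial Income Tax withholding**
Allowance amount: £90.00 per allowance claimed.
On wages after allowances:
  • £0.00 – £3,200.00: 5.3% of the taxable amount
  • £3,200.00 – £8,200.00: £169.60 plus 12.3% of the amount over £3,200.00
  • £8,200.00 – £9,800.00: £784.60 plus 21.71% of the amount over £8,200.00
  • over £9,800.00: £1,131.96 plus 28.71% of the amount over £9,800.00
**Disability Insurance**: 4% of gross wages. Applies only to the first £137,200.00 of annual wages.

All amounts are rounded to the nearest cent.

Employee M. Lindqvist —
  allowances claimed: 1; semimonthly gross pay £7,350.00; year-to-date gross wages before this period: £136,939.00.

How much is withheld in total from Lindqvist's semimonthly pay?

£679.42

Provincial Income Tax: taxable = £7,350.00 − 1×£90.00 = £7,260.00
  £169.60 + 12.3% × (£7,260.00 − £3,200.00) = £169.60 + 12.3% × £4,060.00 = £668.98
Disability Insurance: cap £137,200.00 − YTD £136,939.00 = £261.00 subject; 4% × £261.00 = £10.44
Total: £668.98 + £10.44 = £679.42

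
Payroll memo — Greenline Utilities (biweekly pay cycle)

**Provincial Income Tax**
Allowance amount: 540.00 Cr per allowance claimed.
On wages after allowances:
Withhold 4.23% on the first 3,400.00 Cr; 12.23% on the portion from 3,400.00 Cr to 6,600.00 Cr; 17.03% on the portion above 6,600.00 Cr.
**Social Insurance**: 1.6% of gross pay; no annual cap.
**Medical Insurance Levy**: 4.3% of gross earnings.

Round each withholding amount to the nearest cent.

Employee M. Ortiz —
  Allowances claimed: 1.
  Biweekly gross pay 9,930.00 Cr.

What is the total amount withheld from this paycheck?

1,596.19 Cr

Provincial Income Tax: taxable = 9,930.00 Cr − 1×540.00 Cr = 9,390.00 Cr
  535.18 Cr + 17.03% × (9,390.00 Cr − 6,600.00 Cr) = 535.18 Cr + 17.03% × 2,790.00 Cr = 1,010.32 Cr
Social Insurance: 1.6% × 9,930.00 Cr = 158.88 Cr
Medical Insurance Levy: 4.3% × 9,930.00 Cr = 426.99 Cr
Total: 1,010.32 Cr + 158.88 Cr + 426.99 Cr = 1,596.19 Cr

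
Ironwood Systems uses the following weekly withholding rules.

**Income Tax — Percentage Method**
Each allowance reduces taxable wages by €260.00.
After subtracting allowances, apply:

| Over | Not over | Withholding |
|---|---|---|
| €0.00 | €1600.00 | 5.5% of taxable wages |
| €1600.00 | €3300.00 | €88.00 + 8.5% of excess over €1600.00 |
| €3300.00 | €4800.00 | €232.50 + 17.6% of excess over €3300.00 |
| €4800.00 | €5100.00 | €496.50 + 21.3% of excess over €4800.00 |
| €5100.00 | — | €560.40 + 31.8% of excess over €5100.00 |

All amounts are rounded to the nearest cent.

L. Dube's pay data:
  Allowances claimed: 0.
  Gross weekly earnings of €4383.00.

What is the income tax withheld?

€423.11

Income Tax: taxable = €4383.00
  €232.50 + 17.6% × (€4383.00 − €3300.00) = €232.50 + 17.6% × €1083.00 = €423.11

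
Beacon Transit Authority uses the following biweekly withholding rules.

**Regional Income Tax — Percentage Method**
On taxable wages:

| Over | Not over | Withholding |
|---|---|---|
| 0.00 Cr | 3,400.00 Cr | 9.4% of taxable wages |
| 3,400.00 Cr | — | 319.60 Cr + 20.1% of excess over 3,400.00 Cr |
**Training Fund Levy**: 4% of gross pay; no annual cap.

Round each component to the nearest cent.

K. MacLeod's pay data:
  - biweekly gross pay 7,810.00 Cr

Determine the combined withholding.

Regional Income Tax: taxable = 7,810.00 Cr
  319.60 Cr + 20.1% × (7,810.00 Cr − 3,400.00 Cr) = 319.60 Cr + 20.1% × 4,410.00 Cr = 1,206.01 Cr
Training Fund Levy: 4% × 7,810.00 Cr = 312.40 Cr
Total: 1,206.01 Cr + 312.40 Cr = 1,518.41 Cr

1,518.41 Cr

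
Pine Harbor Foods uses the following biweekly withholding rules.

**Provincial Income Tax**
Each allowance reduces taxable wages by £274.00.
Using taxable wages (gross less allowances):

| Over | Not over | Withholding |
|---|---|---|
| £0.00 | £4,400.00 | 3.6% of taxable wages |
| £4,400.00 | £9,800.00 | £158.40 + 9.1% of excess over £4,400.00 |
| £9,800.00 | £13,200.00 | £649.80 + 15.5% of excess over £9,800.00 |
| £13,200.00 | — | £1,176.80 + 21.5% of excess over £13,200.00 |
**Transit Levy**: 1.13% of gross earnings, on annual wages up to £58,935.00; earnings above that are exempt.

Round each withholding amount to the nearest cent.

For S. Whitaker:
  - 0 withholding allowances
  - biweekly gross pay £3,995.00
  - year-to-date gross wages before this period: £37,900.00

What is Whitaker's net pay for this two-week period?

£3,806.04

Provincial Income Tax: taxable = £3,995.00
  3.6% × £3,995.00 = £143.82
Transit Levy: 1.13% × £3,995.00 = £45.14
Total withheld: £143.82 + £45.14 = £188.96
Net pay: £3,995.00 − £188.96 = £3,806.04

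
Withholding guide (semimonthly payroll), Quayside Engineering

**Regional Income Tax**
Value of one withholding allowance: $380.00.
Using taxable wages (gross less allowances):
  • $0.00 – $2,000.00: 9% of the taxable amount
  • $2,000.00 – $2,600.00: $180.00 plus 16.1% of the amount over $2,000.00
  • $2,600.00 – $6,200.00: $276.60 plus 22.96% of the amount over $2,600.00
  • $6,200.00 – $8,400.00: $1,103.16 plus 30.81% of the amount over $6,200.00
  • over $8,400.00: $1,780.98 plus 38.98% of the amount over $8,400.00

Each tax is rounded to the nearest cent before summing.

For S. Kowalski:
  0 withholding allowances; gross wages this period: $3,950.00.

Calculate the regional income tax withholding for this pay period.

$586.56

Regional Income Tax: taxable = $3,950.00
  $276.60 + 22.96% × ($3,950.00 − $2,600.00) = $276.60 + 22.96% × $1,350.00 = $586.56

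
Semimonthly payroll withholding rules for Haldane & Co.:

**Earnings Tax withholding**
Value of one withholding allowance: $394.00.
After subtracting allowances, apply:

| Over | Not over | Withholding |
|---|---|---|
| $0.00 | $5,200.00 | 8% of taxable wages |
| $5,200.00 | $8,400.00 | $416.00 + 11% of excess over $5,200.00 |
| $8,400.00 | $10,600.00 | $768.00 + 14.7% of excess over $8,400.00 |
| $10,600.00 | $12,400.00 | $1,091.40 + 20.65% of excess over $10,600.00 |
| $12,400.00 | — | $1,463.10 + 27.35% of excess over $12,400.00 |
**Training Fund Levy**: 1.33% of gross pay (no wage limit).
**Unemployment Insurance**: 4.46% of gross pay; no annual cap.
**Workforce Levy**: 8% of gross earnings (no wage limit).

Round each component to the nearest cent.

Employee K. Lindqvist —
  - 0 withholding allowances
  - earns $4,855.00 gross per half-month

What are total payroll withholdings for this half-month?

$1,057.90

Earnings Tax: taxable = $4,855.00
  8% × $4,855.00 = $388.40
Training Fund Levy: 1.33% × $4,855.00 = $64.57
Unemployment Insurance: 4.46% × $4,855.00 = $216.53
Workforce Levy: 8% × $4,855.00 = $388.40
Total: $388.40 + $64.57 + $216.53 + $388.40 = $1,057.90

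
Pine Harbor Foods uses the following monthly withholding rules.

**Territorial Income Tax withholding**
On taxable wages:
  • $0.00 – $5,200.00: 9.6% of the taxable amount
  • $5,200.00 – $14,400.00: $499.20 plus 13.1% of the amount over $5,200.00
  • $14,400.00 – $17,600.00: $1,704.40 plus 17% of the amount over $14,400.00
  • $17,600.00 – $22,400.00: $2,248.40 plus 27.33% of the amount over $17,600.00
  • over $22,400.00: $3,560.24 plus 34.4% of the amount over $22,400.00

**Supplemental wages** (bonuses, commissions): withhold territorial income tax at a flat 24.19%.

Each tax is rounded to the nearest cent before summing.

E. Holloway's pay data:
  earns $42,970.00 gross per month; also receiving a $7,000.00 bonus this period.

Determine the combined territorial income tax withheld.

Territorial Income Tax: taxable = $42,970.00
  $3,560.24 + 34.4% × ($42,970.00 − $22,400.00) = $3,560.24 + 34.4% × $20,570.00 = $10,636.32
Supplemental (24.19% flat on bonus): 24.19% × $7,000.00 = $1,693.30
Total territorial income tax: $10,636.32 + $1,693.30 = $12,329.62

$12,329.62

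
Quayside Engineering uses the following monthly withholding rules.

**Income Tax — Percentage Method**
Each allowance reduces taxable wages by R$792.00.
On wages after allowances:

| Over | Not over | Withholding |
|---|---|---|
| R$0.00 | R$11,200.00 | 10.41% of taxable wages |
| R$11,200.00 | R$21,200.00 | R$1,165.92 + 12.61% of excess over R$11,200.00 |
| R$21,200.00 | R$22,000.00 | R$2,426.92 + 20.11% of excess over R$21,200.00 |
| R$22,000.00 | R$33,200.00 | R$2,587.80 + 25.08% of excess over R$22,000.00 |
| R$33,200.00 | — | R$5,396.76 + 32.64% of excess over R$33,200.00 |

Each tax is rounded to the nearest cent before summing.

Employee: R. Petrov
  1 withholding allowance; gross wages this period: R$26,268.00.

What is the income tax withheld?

R$3,459.58

Income Tax: taxable = R$26,268.00 − 1×R$792.00 = R$25,476.00
  R$2,587.80 + 25.08% × (R$25,476.00 − R$22,000.00) = R$2,587.80 + 25.08% × R$3,476.00 = R$3,459.58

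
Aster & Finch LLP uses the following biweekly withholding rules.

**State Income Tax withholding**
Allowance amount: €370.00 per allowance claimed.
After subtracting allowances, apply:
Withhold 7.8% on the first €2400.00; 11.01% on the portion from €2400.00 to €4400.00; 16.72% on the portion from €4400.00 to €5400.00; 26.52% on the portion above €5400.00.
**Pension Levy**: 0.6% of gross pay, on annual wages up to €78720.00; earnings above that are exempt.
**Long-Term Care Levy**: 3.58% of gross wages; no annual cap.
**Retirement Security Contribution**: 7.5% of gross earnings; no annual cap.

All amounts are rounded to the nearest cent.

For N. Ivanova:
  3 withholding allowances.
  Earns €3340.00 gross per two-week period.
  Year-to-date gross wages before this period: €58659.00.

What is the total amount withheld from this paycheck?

€564.05

State Income Tax: taxable = €3340.00 − 3×€370.00 = €2230.00
  7.8% × €2230.00 = €173.94
Pension Levy: 0.6% × €3340.00 = €20.04
Long-Term Care Levy: 3.58% × €3340.00 = €119.57
Retirement Security Contribution: 7.5% × €3340.00 = €250.50
Total: €173.94 + €20.04 + €119.57 + €250.50 = €564.05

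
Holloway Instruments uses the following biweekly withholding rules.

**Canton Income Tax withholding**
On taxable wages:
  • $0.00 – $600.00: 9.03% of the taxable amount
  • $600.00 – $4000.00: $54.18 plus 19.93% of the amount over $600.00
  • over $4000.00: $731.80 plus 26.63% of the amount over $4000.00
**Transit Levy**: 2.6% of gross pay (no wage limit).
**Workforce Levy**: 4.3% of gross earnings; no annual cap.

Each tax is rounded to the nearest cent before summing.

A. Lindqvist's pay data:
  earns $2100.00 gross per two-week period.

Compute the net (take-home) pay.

$1601.97

Canton Income Tax: taxable = $2100.00
  $54.18 + 19.93% × ($2100.00 − $600.00) = $54.18 + 19.93% × $1500.00 = $353.13
Transit Levy: 2.6% × $2100.00 = $54.60
Workforce Levy: 4.3% × $2100.00 = $90.30
Total withheld: $353.13 + $54.60 + $90.30 = $498.03
Net pay: $2100.00 − $498.03 = $1601.97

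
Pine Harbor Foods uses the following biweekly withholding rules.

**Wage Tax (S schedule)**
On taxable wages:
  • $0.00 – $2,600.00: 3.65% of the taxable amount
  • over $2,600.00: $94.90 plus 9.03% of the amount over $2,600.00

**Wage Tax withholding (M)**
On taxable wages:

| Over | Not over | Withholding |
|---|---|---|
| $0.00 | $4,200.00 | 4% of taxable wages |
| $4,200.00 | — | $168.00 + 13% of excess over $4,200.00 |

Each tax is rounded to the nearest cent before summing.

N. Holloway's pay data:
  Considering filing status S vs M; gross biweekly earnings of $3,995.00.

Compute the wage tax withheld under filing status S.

Wage Tax (S): taxable = $3,995.00
  $94.90 + 9.03% × ($3,995.00 − $2,600.00) = $94.90 + 9.03% × $1,395.00 = $220.87

$220.87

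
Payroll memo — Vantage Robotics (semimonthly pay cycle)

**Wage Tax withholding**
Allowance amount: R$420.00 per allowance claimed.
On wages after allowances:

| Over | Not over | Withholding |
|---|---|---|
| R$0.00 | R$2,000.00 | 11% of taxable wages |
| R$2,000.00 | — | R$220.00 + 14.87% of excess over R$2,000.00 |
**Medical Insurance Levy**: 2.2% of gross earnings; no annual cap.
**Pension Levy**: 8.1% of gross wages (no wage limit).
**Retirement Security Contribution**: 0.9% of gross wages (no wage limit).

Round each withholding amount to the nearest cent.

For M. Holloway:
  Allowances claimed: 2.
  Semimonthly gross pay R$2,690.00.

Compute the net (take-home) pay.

Wage Tax: taxable = R$2,690.00 − 2×R$420.00 = R$1,850.00
  11% × R$1,850.00 = R$203.50
Medical Insurance Levy: 2.2% × R$2,690.00 = R$59.18
Pension Levy: 8.1% × R$2,690.00 = R$217.89
Retirement Security Contribution: 0.9% × R$2,690.00 = R$24.21
Total withheld: R$203.50 + R$59.18 + R$217.89 + R$24.21 = R$504.78
Net pay: R$2,690.00 − R$504.78 = R$2,185.22

R$2,185.22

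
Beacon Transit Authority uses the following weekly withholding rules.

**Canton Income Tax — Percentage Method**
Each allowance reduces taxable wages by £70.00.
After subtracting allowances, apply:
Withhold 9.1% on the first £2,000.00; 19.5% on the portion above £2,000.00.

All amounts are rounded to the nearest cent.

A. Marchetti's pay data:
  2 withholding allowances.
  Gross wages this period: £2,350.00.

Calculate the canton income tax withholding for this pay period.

£222.95

Canton Income Tax: taxable = £2,350.00 − 2×£70.00 = £2,210.00
  £182.00 + 19.5% × (£2,210.00 − £2,000.00) = £182.00 + 19.5% × £210.00 = £222.95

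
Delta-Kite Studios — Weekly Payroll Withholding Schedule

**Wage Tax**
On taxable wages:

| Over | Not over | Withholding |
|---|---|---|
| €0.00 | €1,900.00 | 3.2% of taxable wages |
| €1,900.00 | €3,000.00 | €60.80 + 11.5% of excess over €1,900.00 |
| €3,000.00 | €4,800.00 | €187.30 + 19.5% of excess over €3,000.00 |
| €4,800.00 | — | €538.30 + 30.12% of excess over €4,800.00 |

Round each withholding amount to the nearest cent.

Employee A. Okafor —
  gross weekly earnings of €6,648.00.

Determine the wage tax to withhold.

€1,094.92

Wage Tax: taxable = €6,648.00
  €538.30 + 30.12% × (€6,648.00 − €4,800.00) = €538.30 + 30.12% × €1,848.00 = €1,094.92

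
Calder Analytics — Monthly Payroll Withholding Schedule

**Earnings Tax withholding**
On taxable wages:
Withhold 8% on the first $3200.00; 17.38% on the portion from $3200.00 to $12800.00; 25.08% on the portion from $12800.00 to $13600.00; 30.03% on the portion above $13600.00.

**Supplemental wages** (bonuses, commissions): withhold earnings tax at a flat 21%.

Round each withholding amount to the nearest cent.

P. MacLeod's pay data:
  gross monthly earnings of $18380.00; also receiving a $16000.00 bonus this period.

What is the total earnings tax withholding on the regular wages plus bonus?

Earnings Tax: taxable = $18380.00
  $2125.12 + 30.03% × ($18380.00 − $13600.00) = $2125.12 + 30.03% × $4780.00 = $3560.55
Supplemental (21% flat on bonus): 21% × $16000.00 = $3360.00
Total earnings tax: $3560.55 + $3360.00 = $6920.55

$6920.55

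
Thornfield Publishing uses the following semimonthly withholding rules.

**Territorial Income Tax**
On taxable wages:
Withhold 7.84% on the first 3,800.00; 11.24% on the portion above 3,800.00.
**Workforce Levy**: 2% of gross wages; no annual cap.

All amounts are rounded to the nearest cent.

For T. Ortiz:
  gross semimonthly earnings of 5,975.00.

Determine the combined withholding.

661.89

Territorial Income Tax: taxable = 5,975.00
  297.92 + 11.24% × (5,975.00 − 3,800.00) = 297.92 + 11.24% × 2,175.00 = 542.39
Workforce Levy: 2% × 5,975.00 = 119.50
Total: 542.39 + 119.50 = 661.89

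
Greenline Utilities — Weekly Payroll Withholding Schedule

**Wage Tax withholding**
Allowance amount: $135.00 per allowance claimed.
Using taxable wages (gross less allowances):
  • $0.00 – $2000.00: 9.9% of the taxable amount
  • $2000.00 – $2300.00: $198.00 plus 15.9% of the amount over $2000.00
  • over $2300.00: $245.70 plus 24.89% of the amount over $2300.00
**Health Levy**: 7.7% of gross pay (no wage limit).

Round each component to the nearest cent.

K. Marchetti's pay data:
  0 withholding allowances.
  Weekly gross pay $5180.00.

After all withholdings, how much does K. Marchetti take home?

Wage Tax: taxable = $5180.00
  $245.70 + 24.89% × ($5180.00 − $2300.00) = $245.70 + 24.89% × $2880.00 = $962.53
Health Levy: 7.7% × $5180.00 = $398.86
Total withheld: $962.53 + $398.86 = $1361.39
Net pay: $5180.00 − $1361.39 = $3818.61

$3818.61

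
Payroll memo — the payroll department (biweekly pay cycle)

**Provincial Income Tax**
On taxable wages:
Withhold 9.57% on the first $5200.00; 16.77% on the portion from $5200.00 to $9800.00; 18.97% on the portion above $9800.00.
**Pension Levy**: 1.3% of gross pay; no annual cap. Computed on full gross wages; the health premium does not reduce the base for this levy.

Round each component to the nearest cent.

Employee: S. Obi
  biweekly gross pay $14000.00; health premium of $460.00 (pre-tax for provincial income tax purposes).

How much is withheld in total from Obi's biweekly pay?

$2160.54

Provincial Income Tax: taxable = $14000.00 − $460.00 = $13540.00
  $1269.06 + 18.97% × ($13540.00 − $9800.00) = $1269.06 + 18.97% × $3740.00 = $1978.54
Pension Levy: 1.3% × $14000.00 = $182.00
Total: $1978.54 + $182.00 = $2160.54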